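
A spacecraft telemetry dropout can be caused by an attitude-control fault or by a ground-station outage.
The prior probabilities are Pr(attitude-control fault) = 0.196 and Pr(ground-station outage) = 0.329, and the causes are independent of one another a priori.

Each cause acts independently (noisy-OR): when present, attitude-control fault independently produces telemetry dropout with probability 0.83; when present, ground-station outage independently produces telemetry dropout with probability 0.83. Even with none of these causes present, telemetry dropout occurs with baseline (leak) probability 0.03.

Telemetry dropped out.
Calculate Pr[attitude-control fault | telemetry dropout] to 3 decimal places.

Pr[attitude-control fault | telemetry dropout] ≈ 0.421

Under noisy-OR, P(telemetry dropout | causes) = 1 − (1−0.03)·∏(1−qᵢ) over the active causes.
By total probability over the 4 (attitude-control fault, ground-station outage) configurations:
  P(telemetry dropout) = 0.03×0.804×0.671 + 0.8351×0.804×0.329 + 0.8351×0.196×0.671 + 0.971967×0.196×0.329
        = 0.016185 + 0.220897 + 0.109829 + 0.062676 = 0.409587
Keeping only the attitude-control fault-present terms gives 0.172505, so
  P(attitude-control fault | telemetry dropout) = 0.172505 / 0.409587 ≈ 0.421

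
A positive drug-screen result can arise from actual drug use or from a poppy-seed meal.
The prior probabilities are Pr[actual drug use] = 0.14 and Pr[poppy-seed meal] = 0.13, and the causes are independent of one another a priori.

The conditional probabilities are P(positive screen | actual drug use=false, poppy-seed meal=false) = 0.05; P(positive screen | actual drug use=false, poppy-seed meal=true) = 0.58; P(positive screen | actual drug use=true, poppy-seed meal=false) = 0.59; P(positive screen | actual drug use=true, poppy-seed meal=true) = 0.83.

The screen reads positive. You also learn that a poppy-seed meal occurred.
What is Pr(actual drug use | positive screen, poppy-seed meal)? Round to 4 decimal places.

Weight on actual drug use=true, given the evidence: 0.83·0.14 = 0.116200
Normalizer over all consistent configurations: 0.58·0.86 + 0.83·0.14 = 0.615000
Posterior = 0.116200 / 0.615000 ≈ 0.1889

Pr(actual drug use | positive screen, poppy-seed meal) ≈ 0.1889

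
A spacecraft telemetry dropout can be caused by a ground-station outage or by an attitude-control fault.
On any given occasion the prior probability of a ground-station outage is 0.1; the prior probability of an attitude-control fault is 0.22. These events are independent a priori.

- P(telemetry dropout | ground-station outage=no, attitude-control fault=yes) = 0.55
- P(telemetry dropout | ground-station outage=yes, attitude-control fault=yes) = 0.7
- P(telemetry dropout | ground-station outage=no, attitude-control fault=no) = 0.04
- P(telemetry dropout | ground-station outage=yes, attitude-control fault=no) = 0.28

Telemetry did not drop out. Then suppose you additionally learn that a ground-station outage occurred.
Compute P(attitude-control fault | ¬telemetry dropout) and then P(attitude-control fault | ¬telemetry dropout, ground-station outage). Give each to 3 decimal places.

P(attitude-control fault | ¬telemetry dropout) ≈ 0.116; P(attitude-control fault | ¬telemetry dropout, ground-station outage) ≈ 0.105

For the numerator, keep only attitude-control fault=true terms: 0.089100 + 0.006600 = 0.095700
Denominator P(¬telemetry dropout): 0.96*0.9*0.78 + 0.45*0.9*0.22 + 0.72*0.1*0.78 + 0.3*0.1*0.22 = 0.825780
Posterior = 0.095700 / 0.825780 ≈ 0.116

Now also conditioning on ground-station outage=true:
For the numerator, keep only attitude-control fault=true terms: 0.3·0.22 = 0.066000
Denominator P(¬telemetry dropout | ground-station outage): 0.72·0.78 + 0.3·0.22 = 0.627600
P(attitude-control fault | ¬telemetry dropout, ground-station outage) = 0.066000/0.627600 ≈ 0.105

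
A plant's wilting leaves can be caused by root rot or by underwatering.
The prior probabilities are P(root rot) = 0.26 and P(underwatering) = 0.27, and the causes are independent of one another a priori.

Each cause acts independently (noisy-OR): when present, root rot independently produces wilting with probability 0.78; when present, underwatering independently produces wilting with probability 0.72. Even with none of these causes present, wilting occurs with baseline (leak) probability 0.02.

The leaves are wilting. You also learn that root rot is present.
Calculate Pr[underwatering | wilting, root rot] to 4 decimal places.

Pr[underwatering | wilting, root rot] ≈ 0.3070

Under noisy-OR, P(wilting | causes) = 1 − (1−0.02)·∏(1−qᵢ) over the active causes.
P(wilting | root rot) = 0.7844×0.73 + 0.939632×0.27 = 0.572612 + 0.253701 = 0.826313
The underwatering-present share is 0.939632×0.27 = 0.253701.
P(underwatering | wilting, root rot) = 0.253701 / 0.826313 ≈ 0.3070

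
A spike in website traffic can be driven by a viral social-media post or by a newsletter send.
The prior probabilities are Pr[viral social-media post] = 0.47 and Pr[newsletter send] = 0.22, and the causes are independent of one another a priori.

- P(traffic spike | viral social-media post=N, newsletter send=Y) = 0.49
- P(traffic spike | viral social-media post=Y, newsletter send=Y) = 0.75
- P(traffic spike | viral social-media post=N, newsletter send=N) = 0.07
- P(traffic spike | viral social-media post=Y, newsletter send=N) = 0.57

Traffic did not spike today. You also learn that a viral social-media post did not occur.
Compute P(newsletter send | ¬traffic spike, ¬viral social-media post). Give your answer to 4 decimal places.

P(newsletter send | ¬traffic spike, ¬viral social-media post) ≈ 0.1340

For the numerator, keep only newsletter send=true terms: 0.51×0.22 = 0.112200
The normalizing constant is 0.93×0.78 + 0.51×0.22 = 0.837600
P(newsletter send | ¬traffic spike, ¬viral social-media post) = 0.112200/0.837600 ≈ 0.1340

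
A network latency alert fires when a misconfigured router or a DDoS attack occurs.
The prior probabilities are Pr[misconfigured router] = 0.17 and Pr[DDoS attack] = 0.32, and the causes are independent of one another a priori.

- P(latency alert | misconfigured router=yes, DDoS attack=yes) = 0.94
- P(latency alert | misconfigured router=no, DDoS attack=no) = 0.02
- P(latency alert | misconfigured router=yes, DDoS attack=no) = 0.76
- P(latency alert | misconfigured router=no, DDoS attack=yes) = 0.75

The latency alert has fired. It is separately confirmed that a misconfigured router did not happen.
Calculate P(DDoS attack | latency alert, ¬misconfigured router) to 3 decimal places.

P(latency alert | ¬misconfigured router) = 0.02·0.68 + 0.75·0.32 = 0.013600 + 0.240000 = 0.253600
The DDoS attack-present share is 0.75·0.32 = 0.240000.
P(DDoS attack | latency alert, ¬misconfigured router) = 0.240000 / 0.253600 ≈ 0.946

P(DDoS attack | latency alert, ¬misconfigured router) ≈ 0.946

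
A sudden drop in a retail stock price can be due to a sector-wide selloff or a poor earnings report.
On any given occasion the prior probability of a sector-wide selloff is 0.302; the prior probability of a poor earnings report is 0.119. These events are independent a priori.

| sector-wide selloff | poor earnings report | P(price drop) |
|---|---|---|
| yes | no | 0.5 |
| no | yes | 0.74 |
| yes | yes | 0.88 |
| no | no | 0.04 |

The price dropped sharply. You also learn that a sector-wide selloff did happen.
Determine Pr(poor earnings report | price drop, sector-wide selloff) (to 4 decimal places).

Pr(poor earnings report | price drop, sector-wide selloff) ≈ 0.1921

P(price drop | sector-wide selloff) = 0.5·0.881 + 0.88·0.119 = 0.440500 + 0.104720 = 0.545220
Of this, 0.104720 comes from 0.88·0.119 (the poor earnings report=true cases).
So P(poor earnings report | price drop, sector-wide selloff) = 0.104720/0.545220 ≈ 0.1921.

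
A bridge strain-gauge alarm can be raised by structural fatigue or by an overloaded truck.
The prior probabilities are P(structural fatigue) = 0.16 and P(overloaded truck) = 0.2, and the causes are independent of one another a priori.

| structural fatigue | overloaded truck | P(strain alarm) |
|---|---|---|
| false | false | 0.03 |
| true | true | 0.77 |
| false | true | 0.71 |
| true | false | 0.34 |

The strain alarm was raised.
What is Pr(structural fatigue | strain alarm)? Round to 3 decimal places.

By total probability over the 4 (structural fatigue, overloaded truck) configurations:
  P(strain alarm) = 0.03*0.84*0.8 + 0.71*0.84*0.2 + 0.34*0.16*0.8 + 0.77*0.16*0.2
        = 0.020160 + 0.119280 + 0.043520 + 0.024640 = 0.207600
The terms with structural fatigue present sum to 0.068160, so
  P(structural fatigue | strain alarm) = 0.068160 / 0.207600 ≈ 0.328

Pr(structural fatigue | strain alarm) ≈ 0.328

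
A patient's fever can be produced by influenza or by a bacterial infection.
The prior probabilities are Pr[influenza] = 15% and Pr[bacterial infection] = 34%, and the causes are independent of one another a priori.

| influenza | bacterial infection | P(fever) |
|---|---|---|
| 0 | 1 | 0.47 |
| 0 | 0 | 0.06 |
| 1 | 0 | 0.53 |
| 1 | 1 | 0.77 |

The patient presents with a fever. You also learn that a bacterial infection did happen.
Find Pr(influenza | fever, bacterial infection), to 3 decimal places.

Sum P(fever|·) weighted by the priors over both values of influenza:
  P(fever | bacterial infection) = 0.47*0.85 + 0.77*0.15
        = 0.399500 + 0.115500 = 0.515000
Keeping only the influenza-present terms gives 0.115500, so
  P(influenza | fever, bacterial infection) = 0.115500 / 0.515000 ≈ 0.224

Pr(influenza | fever, bacterial infection) ≈ 0.224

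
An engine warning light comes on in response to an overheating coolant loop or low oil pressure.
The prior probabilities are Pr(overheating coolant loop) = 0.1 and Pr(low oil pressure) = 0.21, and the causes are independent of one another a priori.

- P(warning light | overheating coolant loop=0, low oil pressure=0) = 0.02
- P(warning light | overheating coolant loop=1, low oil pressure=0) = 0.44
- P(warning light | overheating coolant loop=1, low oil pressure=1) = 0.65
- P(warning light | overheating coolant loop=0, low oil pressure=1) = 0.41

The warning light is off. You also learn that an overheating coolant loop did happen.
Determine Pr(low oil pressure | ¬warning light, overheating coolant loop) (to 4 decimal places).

For the numerator, keep only low oil pressure=true terms: 0.35*0.21 = 0.073500
The normalizing constant is 0.56*0.79 + 0.35*0.21 = 0.515900
Posterior = 0.073500 / 0.515900 ≈ 0.1425

Pr(low oil pressure | ¬warning light, overheating coolant loop) ≈ 0.1425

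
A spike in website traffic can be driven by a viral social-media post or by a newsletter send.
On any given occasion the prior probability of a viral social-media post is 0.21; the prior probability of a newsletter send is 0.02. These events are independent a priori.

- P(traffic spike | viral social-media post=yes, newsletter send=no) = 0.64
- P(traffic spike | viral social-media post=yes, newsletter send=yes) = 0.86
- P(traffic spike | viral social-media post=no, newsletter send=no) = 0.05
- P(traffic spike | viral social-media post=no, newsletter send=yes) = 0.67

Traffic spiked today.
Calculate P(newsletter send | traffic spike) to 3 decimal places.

Weight on newsletter send=true, given the evidence: 0.010586 + 0.003612 = 0.014198
Denominator P(traffic spike): 0.05×0.79×0.98 + 0.67×0.79×0.02 + 0.64×0.21×0.98 + 0.86×0.21×0.02 = 0.184620
P(newsletter send | traffic spike) = 0.014198/0.184620 ≈ 0.077

P(newsletter send | traffic spike) ≈ 0.077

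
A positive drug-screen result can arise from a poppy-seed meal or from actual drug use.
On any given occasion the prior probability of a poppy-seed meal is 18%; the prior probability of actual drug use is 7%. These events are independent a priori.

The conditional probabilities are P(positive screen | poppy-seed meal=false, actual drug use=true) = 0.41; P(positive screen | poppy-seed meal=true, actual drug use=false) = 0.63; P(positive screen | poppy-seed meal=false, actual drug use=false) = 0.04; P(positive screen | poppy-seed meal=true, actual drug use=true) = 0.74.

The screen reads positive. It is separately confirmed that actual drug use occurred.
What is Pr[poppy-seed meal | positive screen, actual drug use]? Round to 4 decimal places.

Sum P(positive screen|·) weighted by the priors over both values of poppy-seed meal:
  P(positive screen | actual drug use) = 0.41×0.82 + 0.74×0.18
        = 0.336200 + 0.133200 = 0.469400
Configurations with poppy-seed meal contribute 0.133200, so
  P(poppy-seed meal | positive screen, actual drug use) = 0.133200 / 0.469400 ≈ 0.2838

Pr[poppy-seed meal | positive screen, actual drug use] ≈ 0.2838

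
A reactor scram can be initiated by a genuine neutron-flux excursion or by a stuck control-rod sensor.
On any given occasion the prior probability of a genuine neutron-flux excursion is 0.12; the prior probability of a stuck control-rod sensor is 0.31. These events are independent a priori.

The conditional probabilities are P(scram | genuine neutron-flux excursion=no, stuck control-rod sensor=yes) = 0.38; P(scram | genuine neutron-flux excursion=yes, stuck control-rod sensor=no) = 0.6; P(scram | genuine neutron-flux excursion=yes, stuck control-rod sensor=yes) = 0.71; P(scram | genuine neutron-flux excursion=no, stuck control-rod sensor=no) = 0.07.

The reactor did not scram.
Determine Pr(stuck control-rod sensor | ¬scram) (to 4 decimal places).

Pr(stuck control-rod sensor | ¬scram) ≈ 0.2313

P(¬scram) = 0.93*0.88*0.69 + 0.62*0.88*0.31 + 0.4*0.12*0.69 + 0.29*0.12*0.31 = 0.564696 + 0.169136 + 0.033120 + 0.010788 = 0.777740
Of this, 0.179924 comes from 0.169136 + 0.010788 (the stuck control-rod sensor=true cases).
Hence the posterior is 0.179924/0.777740 ≈ 0.2313.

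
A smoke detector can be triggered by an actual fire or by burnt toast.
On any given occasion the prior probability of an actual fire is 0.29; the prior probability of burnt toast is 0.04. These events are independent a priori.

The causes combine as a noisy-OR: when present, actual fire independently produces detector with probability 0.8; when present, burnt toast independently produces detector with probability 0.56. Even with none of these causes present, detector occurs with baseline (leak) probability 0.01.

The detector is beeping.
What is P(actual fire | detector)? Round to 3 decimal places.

Under noisy-OR, P(detector | causes) = 1 − (1−0.01)·∏(1−qᵢ) over the active causes.
For the numerator, keep only actual fire=true terms: 0.223277 + 0.010589 = 0.233866
Denominator P(detector): 0.01*0.71*0.96 + 0.5644*0.71*0.04 + 0.802*0.29*0.96 + 0.91288*0.29*0.04 = 0.256711
Posterior = 0.233866 / 0.256711 ≈ 0.911

P(actual fire | detector) ≈ 0.911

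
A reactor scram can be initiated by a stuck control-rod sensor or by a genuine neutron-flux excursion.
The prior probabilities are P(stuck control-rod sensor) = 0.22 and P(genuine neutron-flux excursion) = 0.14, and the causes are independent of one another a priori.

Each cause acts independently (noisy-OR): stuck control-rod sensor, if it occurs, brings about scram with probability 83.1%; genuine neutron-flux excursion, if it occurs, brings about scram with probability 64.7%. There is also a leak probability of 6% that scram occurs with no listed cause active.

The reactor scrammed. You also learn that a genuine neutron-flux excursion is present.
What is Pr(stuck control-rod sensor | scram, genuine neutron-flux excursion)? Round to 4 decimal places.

Pr(stuck control-rod sensor | scram, genuine neutron-flux excursion) ≈ 0.2849

Under noisy-OR, P(scram | causes) = 1 − (1−0.06)·∏(1−qᵢ) over the active causes.
P(scram | genuine neutron-flux excursion) = 0.66818*0.78 + 0.943922*0.22 = 0.521180 + 0.207663 = 0.728843
Of this, 0.207663 comes from 0.943922*0.22 (the stuck control-rod sensor=true cases).
Hence the posterior is 0.207663/0.728843 ≈ 0.2849.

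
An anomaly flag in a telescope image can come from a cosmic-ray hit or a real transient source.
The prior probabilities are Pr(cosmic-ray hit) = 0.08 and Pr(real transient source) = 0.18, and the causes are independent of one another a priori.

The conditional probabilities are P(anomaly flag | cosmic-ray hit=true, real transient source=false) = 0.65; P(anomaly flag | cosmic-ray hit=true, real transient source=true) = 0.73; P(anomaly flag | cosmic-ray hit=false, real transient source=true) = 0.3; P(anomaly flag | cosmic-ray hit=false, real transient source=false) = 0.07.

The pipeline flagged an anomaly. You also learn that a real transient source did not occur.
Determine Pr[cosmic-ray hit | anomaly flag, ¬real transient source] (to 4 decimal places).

P(anomaly flag | ¬real transient source) = 0.07×0.92 + 0.65×0.08 = 0.064400 + 0.052000 = 0.116400
Restricting to configurations with cosmic-ray hit present: 0.65×0.08 = 0.052000.
Hence the posterior is 0.052000/0.116400 ≈ 0.4467.

Pr[cosmic-ray hit | anomaly flag, ¬real transient source] ≈ 0.4467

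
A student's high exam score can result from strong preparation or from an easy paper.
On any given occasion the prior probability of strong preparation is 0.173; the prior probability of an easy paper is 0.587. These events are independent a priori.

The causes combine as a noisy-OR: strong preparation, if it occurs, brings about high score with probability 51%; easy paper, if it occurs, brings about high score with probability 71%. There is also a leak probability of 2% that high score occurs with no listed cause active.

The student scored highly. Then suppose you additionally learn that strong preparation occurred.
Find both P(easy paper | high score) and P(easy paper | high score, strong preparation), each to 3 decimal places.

P(easy paper | high score) ≈ 0.908; P(easy paper | high score, strong preparation) ≈ 0.702

Under noisy-OR, P(high score | causes) = 1 − (1−0.02)·∏(1−qᵢ) over the active causes.
For the numerator, keep only easy paper=true terms: 0.347484 + 0.087409 = 0.434893
Normalizer over all consistent configurations: 0.02*0.827*0.413 + 0.7158*0.827*0.587 + 0.5198*0.173*0.413 + 0.860742*0.173*0.587 = 0.478863
Posterior = 0.434893 / 0.478863 ≈ 0.908

With the extra evidence:
Weight on easy paper=true, given the evidence: 0.860742·0.587 = 0.505256
Denominator P(high score | strong preparation): 0.5198·0.413 + 0.860742·0.587 = 0.719933
Posterior = 0.505256 / 0.719933 ≈ 0.702
This is intercausal reasoning (explaining away): once strong preparation accounts for the high score, easy paper becomes less likely.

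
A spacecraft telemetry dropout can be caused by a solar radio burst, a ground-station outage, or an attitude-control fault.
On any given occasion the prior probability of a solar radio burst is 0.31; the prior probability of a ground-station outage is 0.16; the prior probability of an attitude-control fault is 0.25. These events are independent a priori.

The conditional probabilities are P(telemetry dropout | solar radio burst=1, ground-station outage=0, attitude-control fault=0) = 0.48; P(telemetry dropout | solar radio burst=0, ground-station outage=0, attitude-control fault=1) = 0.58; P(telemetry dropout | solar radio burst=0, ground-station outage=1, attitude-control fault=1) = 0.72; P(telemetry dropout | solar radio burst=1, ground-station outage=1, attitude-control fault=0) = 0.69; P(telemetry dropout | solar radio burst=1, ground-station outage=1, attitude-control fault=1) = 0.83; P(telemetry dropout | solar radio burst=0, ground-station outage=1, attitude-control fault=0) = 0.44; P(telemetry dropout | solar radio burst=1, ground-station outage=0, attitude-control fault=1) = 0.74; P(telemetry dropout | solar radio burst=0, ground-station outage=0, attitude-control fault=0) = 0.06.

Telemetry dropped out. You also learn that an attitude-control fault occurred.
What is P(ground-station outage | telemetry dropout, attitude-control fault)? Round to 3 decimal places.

Sum P(telemetry dropout|·) weighted by the priors over the 4 (solar radio burst, ground-station outage) configurations:
  P(telemetry dropout | attitude-control fault) = 0.58·0.69·0.84 + 0.72·0.69·0.16 + 0.74·0.31·0.84 + 0.83·0.31·0.16
        = 0.336168 + 0.079488 + 0.192696 + 0.041168 = 0.649520
Keeping only the ground-station outage-present terms gives 0.120656, so
  P(ground-station outage | telemetry dropout, attitude-control fault) = 0.120656 / 0.649520 ≈ 0.186

P(ground-station outage | telemetry dropout, attitude-control fault) ≈ 0.186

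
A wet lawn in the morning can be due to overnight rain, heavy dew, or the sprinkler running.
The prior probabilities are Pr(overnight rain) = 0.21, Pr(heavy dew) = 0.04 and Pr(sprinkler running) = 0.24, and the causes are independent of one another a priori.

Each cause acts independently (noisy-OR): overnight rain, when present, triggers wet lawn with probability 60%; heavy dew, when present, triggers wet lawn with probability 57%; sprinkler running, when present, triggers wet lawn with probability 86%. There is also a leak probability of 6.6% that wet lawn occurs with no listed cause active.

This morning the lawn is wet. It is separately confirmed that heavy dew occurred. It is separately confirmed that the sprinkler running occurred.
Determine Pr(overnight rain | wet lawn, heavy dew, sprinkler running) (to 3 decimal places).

Under noisy-OR, P(wet lawn | causes) = 1 − (1−0.066)·∏(1−qᵢ) over the active causes.
P(wet lawn | heavy dew, sprinkler running) = 0.943773·0.79 + 0.977509·0.21 = 0.745581 + 0.205277 = 0.950858
The overnight rain-present share is 0.977509·0.21 = 0.205277.
So P(overnight rain | wet lawn, heavy dew, sprinkler running) = 0.205277/0.950858 ≈ 0.216.

Pr(overnight rain | wet lawn, heavy dew, sprinkler running) ≈ 0.216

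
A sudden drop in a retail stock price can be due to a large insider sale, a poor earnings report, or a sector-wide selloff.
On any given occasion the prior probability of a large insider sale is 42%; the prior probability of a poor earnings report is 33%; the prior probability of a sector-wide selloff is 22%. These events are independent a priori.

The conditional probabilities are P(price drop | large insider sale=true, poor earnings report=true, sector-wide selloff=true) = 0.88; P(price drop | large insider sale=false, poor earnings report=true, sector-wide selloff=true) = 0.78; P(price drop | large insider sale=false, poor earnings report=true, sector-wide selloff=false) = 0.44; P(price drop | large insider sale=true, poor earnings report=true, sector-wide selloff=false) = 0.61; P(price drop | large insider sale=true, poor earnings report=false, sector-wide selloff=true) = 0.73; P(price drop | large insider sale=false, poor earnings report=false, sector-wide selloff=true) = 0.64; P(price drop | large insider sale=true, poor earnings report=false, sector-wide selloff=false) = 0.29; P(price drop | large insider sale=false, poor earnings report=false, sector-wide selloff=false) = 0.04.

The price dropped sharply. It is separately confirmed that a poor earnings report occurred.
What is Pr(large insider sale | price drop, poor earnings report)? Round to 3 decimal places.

Pr(large insider sale | price drop, poor earnings report) ≈ 0.485

By total probability over the 4 (large insider sale, sector-wide selloff) configurations:
  P(price drop | poor earnings report) = 0.44·0.58·0.78 + 0.78·0.58·0.22 + 0.61·0.42·0.78 + 0.88·0.42·0.22
        = 0.199056 + 0.099528 + 0.199836 + 0.081312 = 0.579732
The terms with large insider sale present sum to 0.281148, so
  P(large insider sale | price drop, poor earnings report) = 0.281148 / 0.579732 ≈ 0.485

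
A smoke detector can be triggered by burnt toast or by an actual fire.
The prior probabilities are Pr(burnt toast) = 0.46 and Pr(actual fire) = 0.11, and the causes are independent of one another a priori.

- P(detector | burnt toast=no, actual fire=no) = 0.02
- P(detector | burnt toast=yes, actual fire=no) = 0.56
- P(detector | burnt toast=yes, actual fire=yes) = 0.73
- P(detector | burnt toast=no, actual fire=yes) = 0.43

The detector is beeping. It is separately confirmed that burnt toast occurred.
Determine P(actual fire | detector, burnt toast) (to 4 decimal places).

P(actual fire | detector, burnt toast) ≈ 0.1388

P(detector | burnt toast) = 0.56×0.89 + 0.73×0.11 = 0.498400 + 0.080300 = 0.578700
The actual fire-present share is 0.73×0.11 = 0.080300.
P(actual fire | detector, burnt toast) = 0.080300 / 0.578700 ≈ 0.1388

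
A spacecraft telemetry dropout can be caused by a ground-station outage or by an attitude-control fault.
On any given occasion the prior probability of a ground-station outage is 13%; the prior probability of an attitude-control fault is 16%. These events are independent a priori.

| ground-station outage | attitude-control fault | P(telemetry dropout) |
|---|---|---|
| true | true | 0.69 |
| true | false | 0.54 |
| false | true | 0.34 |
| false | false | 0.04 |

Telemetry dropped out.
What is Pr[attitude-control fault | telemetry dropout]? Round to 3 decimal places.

By total probability over the 4 (ground-station outage, attitude-control fault) configurations:
  P(telemetry dropout) = 0.04·0.87·0.84 + 0.34·0.87·0.16 + 0.54·0.13·0.84 + 0.69·0.13·0.16
        = 0.029232 + 0.047328 + 0.058968 + 0.014352 = 0.149880
Keeping only the attitude-control fault-present terms gives 0.061680, so
  P(attitude-control fault | telemetry dropout) = 0.061680 / 0.149880 ≈ 0.412

Pr[attitude-control fault | telemetry dropout] ≈ 0.412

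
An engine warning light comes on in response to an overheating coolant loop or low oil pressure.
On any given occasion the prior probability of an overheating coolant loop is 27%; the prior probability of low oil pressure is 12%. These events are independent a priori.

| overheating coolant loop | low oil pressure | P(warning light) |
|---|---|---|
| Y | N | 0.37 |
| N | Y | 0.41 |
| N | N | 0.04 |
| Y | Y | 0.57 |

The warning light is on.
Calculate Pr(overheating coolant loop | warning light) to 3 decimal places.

For the numerator, keep only overheating coolant loop=true terms: 0.087912 + 0.018468 = 0.106380
Denominator P(warning light): 0.04·0.73·0.88 + 0.41·0.73·0.12 + 0.37·0.27·0.88 + 0.57·0.27·0.12 = 0.167992
P(overheating coolant loop | warning light) = 0.106380/0.167992 ≈ 0.633

Pr(overheating coolant loop | warning light) ≈ 0.633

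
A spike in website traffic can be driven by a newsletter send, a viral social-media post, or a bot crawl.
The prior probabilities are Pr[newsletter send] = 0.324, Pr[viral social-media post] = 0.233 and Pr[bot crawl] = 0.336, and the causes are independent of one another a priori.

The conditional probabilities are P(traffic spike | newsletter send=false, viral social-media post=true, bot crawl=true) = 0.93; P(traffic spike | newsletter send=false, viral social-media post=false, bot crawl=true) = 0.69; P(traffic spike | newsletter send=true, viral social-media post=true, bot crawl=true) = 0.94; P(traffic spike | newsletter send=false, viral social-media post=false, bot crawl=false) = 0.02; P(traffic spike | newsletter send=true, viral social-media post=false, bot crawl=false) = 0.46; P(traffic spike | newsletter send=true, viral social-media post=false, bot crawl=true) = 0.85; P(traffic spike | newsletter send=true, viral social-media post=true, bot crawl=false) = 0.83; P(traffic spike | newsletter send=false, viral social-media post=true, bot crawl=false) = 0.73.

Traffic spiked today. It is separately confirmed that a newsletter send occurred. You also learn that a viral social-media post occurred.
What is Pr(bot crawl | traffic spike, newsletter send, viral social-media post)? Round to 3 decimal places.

For the numerator, keep only bot crawl=true terms: 0.94*0.336 = 0.315840
Denominator P(traffic spike | newsletter send, viral social-media post): 0.83*0.664 + 0.94*0.336 = 0.866960
Posterior = 0.315840 / 0.866960 ≈ 0.364

Pr(bot crawl | traffic spike, newsletter send, viral social-media post) ≈ 0.364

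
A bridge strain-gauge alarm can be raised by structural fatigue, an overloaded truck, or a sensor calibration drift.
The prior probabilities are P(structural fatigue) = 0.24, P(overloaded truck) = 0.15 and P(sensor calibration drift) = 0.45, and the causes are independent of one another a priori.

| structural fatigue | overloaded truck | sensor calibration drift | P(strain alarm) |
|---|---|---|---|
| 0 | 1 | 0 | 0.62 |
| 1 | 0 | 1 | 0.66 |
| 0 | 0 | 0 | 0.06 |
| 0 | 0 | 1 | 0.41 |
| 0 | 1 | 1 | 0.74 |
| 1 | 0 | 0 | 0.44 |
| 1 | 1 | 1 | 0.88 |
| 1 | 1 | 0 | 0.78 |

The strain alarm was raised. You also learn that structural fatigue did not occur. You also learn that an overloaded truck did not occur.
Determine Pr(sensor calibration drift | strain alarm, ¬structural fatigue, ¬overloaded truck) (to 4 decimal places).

Sum P(strain alarm|·) weighted by the priors over both values of sensor calibration drift:
  P(strain alarm | ¬structural fatigue, ¬overloaded truck) = 0.06×0.55 + 0.41×0.45
        = 0.033000 + 0.184500 = 0.217500
Keeping only the sensor calibration drift-present terms gives 0.184500, so
  P(sensor calibration drift | strain alarm, ¬structural fatigue, ¬overloaded truck) = 0.184500 / 0.217500 ≈ 0.8483

Pr(sensor calibration drift | strain alarm, ¬structural fatigue, ¬overloaded truck) ≈ 0.8483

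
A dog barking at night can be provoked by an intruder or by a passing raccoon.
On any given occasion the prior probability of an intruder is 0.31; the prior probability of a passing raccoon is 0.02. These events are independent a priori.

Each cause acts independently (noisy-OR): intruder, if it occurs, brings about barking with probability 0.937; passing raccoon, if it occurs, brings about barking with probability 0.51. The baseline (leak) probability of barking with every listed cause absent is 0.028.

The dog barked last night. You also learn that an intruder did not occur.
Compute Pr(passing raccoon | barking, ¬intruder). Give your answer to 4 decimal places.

Under noisy-OR, P(barking | causes) = 1 − (1−0.028)·∏(1−qᵢ) over the active causes.
Sum P(barking|·) weighted by the priors over both values of passing raccoon:
  P(barking | ¬intruder) = 0.028*0.98 + 0.52372*0.02
        = 0.027440 + 0.010474 = 0.037914
Keeping only the passing raccoon-present terms gives 0.010474, so
  P(passing raccoon | barking, ¬intruder) = 0.010474 / 0.037914 ≈ 0.2763

Pr(passing raccoon | barking, ¬intruder) ≈ 0.2763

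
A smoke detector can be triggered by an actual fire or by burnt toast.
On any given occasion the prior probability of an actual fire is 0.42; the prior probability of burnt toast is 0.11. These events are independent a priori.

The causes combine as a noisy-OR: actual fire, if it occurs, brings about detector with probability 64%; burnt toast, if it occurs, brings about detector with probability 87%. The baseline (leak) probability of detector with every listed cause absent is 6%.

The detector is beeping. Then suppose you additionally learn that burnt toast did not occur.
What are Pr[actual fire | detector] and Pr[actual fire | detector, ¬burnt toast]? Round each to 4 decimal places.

Pr[actual fire | detector] ≈ 0.7702; Pr[actual fire | detector, ¬burnt toast] ≈ 0.8887

Under noisy-OR, P(detector | causes) = 1 − (1−0.06)·∏(1−qᵢ) over the active causes.
Enumerate the 4 (actual fire, burnt toast) configurations and weight by the priors:
  P(detector) = 0.06×0.58×0.89 + 0.8778×0.58×0.11 + 0.6616×0.42×0.89 + 0.956008×0.42×0.11
        = 0.030972 + 0.056004 + 0.247306 + 0.044168 = 0.378450
The terms with actual fire present sum to 0.291474, so
  P(actual fire | detector) = 0.291474 / 0.378450 ≈ 0.7702

With the extra evidence:
P(detector | ¬burnt toast) = 0.06·0.58 + 0.6616·0.42 = 0.034800 + 0.277872 = 0.312672
Of this, 0.277872 comes from 0.6616·0.42 (the actual fire=true cases).
So P(actual fire | detector, ¬burnt toast) = 0.277872/0.312672 ≈ 0.8887.
Ruling out burnt toast raises the posterior on actual fire — the flip side of explaining away.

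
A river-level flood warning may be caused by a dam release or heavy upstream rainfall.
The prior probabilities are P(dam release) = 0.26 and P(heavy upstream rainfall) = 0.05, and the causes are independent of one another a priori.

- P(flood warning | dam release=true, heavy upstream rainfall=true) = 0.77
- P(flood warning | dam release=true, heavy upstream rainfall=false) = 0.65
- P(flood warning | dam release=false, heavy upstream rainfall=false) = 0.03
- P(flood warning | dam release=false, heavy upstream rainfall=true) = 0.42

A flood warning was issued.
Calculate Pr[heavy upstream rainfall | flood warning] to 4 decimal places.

Pr[heavy upstream rainfall | flood warning] ≈ 0.1233

P(flood warning) = 0.03×0.74×0.95 + 0.42×0.74×0.05 + 0.65×0.26×0.95 + 0.77×0.26×0.05 = 0.021090 + 0.015540 + 0.160550 + 0.010010 = 0.207190
Of this, 0.025550 comes from 0.015540 + 0.010010 (the heavy upstream rainfall=true cases).
Hence the posterior is 0.025550/0.207190 ≈ 0.1233.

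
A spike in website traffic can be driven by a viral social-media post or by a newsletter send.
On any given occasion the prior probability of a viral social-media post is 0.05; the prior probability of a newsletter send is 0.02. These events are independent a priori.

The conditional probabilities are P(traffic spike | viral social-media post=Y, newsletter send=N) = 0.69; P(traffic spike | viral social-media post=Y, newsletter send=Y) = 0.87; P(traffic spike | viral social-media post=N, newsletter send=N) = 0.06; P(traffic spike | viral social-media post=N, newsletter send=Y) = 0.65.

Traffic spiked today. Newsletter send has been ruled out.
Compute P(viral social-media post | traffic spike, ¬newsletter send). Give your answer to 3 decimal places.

For the numerator, keep only viral social-media post=true terms: 0.69·0.05 = 0.034500
Normalizer over all consistent configurations: 0.06·0.95 + 0.69·0.05 = 0.091500
Posterior = 0.034500 / 0.091500 ≈ 0.377

P(viral social-media post | traffic spike, ¬newsletter send) ≈ 0.377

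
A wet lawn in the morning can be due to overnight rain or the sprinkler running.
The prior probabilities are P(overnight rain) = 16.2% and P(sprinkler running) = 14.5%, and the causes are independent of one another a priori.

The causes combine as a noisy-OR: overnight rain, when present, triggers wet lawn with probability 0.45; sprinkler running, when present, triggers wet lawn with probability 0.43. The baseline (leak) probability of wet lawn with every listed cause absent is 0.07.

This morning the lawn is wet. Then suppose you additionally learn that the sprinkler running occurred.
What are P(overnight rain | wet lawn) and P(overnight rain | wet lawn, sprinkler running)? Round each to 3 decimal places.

P(overnight rain | wet lawn) ≈ 0.440; P(overnight rain | wet lawn, sprinkler running) ≈ 0.226

Under noisy-OR, P(wet lawn | causes) = 1 − (1−0.07)·∏(1−qᵢ) over the active causes.
P(wet lawn) = 0.07*0.838*0.855 + 0.4699*0.838*0.145 + 0.4885*0.162*0.855 + 0.708445*0.162*0.145 = 0.050154 + 0.057098 + 0.067662 + 0.016641 = 0.191555
The overnight rain-present share is 0.067662 + 0.016641 = 0.084303.
So P(overnight rain | wet lawn) = 0.084303/0.191555 ≈ 0.440.

Now condition on the additional information:
For the numerator, keep only overnight rain=true terms: 0.708445×0.162 = 0.114768
Normalizer over all consistent configurations: 0.4699×0.838 + 0.708445×0.162 = 0.508544
Posterior = 0.114768 / 0.508544 ≈ 0.226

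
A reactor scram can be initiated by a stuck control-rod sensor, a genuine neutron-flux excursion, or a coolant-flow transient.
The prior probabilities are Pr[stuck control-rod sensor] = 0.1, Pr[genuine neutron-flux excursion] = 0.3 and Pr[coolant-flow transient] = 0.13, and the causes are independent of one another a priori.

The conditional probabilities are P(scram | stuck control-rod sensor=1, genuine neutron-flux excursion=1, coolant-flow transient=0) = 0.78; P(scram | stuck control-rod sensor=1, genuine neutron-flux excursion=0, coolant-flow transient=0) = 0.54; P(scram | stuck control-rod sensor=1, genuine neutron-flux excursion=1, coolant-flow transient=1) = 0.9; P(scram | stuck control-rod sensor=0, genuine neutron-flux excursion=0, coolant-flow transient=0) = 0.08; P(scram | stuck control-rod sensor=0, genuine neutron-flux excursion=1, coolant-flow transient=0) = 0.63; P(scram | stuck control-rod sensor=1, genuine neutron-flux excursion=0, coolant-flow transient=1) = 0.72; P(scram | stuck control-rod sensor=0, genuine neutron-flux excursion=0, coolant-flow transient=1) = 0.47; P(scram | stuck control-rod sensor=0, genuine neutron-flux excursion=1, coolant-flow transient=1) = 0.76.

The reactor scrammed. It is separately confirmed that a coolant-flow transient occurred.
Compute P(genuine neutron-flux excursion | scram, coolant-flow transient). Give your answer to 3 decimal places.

For the numerator, keep only genuine neutron-flux excursion=true terms: 0.205200 + 0.027000 = 0.232200
Denominator P(scram | coolant-flow transient): 0.47×0.9×0.7 + 0.76×0.9×0.3 + 0.72×0.1×0.7 + 0.9×0.1×0.3 = 0.578700
Posterior = 0.232200 / 0.578700 ≈ 0.401

P(genuine neutron-flux excursion | scram, coolant-flow transient) ≈ 0.401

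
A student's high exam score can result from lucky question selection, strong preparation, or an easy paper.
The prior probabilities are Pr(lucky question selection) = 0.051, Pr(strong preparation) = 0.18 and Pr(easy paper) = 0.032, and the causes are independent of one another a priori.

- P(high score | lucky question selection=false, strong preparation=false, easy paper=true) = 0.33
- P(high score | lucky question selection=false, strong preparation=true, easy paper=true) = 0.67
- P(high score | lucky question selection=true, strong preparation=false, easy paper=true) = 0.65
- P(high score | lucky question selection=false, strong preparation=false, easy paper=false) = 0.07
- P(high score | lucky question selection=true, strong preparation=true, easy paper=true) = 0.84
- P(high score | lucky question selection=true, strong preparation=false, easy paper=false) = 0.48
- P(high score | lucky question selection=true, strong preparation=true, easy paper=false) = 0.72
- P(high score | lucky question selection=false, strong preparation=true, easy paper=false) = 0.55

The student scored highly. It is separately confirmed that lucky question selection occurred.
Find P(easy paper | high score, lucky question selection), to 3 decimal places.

P(easy paper | high score, lucky question selection) ≈ 0.041

Numerator (weight on configurations with easy paper): 0.017056 + 0.004838 = 0.021894
Normalizer over all consistent configurations: 0.48×0.82×0.968 + 0.65×0.82×0.032 + 0.72×0.18×0.968 + 0.84×0.18×0.032 = 0.528352
P(easy paper | high score, lucky question selection) = 0.021894/0.528352 ≈ 0.041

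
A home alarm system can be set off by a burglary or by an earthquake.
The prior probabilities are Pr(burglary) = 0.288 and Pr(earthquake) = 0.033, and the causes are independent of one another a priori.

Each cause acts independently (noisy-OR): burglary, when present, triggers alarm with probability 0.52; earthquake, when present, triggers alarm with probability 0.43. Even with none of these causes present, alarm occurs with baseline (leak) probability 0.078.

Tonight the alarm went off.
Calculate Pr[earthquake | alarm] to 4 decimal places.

Pr[earthquake | alarm] ≈ 0.0803

Under noisy-OR, P(alarm | causes) = 1 − (1−0.078)·∏(1−qᵢ) over the active causes.
By total probability over the 4 (burglary, earthquake) configurations:
  P(alarm) = 0.078*0.712*0.967 + 0.47446*0.712*0.033 + 0.55744*0.288*0.967 + 0.747741*0.288*0.033
        = 0.053703 + 0.011148 + 0.155245 + 0.007107 = 0.227203
Configurations with earthquake contribute 0.018255, so
  P(earthquake | alarm) = 0.018255 / 0.227203 ≈ 0.0803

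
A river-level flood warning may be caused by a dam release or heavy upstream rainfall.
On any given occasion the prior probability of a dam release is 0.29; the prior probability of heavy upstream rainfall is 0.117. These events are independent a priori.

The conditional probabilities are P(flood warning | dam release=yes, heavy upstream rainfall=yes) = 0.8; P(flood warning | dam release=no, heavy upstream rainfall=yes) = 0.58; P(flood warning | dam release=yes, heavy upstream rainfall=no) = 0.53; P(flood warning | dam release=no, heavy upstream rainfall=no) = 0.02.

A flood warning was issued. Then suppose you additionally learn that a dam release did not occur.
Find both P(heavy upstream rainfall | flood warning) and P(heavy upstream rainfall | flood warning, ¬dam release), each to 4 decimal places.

Numerator (weight on configurations with heavy upstream rainfall): 0.048181 + 0.027144 = 0.075325
Denominator P(flood warning): 0.02×0.71×0.883 + 0.58×0.71×0.117 + 0.53×0.29×0.883 + 0.8×0.29×0.117 = 0.223581
P(heavy upstream rainfall | flood warning) = 0.075325/0.223581 ≈ 0.3369

With the extra evidence:
Sum P(flood warning|·) weighted by the priors over both values of heavy upstream rainfall:
  P(flood warning | ¬dam release) = 0.02·0.883 + 0.58·0.117
        = 0.017660 + 0.067860 = 0.085520
Keeping only the heavy upstream rainfall-present terms gives 0.067860, so
  P(heavy upstream rainfall | flood warning, ¬dam release) = 0.067860 / 0.085520 ≈ 0.7935
With dam release excluded, heavy upstream rainfall must carry more of the explanatory weight for the flood warning.

P(heavy upstream rainfall | flood warning) ≈ 0.3369; P(heavy upstream rainfall | flood warning, ¬dam release) ≈ 0.7935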